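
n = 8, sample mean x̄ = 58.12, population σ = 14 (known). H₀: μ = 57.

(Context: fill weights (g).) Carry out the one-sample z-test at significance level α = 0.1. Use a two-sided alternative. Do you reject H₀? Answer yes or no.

SE = σ/√n = 14/√8 = 4.9497
z = (x̄−μ₀)/SE = (58.12−57)/4.9497 = 0.2263
p-value (two-sided) = 0.82099
At α=0.1: p ≥ α → fail to reject H₀

reject H₀: no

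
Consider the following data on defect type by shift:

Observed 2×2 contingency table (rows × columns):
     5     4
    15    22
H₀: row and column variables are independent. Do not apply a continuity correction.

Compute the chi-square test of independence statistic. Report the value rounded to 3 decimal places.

test statistic = 0.664

Row totals [9, 37], col totals [20, 26], n=46
χ² = (5−3.91)²/3.91 + (4−5.09)²/5.09 + (15−16.09)²/16.09 + (22−20.91)²/20.91 = 0.6641
df = 1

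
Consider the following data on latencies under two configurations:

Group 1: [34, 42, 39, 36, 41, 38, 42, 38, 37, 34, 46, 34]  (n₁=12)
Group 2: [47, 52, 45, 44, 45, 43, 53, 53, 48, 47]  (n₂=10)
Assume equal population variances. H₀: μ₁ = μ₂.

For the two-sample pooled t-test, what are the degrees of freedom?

degrees of freedom = 20

df = n₁ + n₂ − 2 = 12 + 10 − 2 = 20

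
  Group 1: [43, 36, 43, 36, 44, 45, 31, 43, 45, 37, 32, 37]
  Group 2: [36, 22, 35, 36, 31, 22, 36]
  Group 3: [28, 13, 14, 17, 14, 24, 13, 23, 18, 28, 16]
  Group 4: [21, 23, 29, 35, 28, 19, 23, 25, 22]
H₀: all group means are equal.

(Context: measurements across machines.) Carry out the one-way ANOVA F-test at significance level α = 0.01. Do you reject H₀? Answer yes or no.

Group means [39.33, 31.14, 18.91, 25.00], grand mean 28.795
SSB = Σnᵢ(x̄ᵢ−x̄)² = 2575.926; SSW = ΣΣ(x−x̄ᵢ)² = 1068.433
MSB = 2575.926/3 = 858.6420; MSW = 1068.433/35 = 30.5267
F = MSB/MSW = 28.1276
df = (3, 35)
p-value (upper-tail) = 0.00000
At α=0.01: p < α → reject H₀

reject H₀: yes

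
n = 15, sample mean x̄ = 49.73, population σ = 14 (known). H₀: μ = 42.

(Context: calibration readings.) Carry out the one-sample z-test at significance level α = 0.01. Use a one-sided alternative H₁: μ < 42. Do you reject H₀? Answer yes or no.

reject H₀: no

SE = σ/√n = 14/√15 = 3.6148
z = (x̄−μ₀)/SE = (49.73−42)/3.6148 = 2.1384
p-value (one-sided, H₁ less) = 0.98376
At α=0.01: p ≥ α → fail to reject H₀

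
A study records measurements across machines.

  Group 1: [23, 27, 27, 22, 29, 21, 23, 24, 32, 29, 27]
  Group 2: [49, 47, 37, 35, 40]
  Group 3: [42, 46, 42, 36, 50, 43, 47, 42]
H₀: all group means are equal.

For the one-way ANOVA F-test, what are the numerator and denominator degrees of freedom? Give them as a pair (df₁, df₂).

degrees of freedom = [2, 21]

k = 3 groups, N = 24 total
df = (k−1, N−k) = (3−1, 24−3) = (2, 21)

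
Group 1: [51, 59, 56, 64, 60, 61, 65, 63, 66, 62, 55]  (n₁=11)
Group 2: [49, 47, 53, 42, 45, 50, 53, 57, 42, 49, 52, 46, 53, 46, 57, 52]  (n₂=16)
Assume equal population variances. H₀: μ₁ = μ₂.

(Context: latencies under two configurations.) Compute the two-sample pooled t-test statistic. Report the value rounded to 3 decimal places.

x̄₁=60.182, s₁=4.622, n₁=11
x̄₂=49.562, s₂=4.661, n₂=16
s_p² = [10·4.622² + 15·4.661²]/25 = 21.5830
SE = √(s_p²·(1/11+1/16)) = 1.8196
t = (60.182−49.562)/1.8196 = 5.8360
df = 25

test statistic = 5.836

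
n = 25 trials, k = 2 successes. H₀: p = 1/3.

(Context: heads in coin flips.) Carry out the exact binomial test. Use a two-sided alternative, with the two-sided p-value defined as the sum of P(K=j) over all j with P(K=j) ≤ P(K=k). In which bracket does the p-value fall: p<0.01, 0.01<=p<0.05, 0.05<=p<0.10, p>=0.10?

p-value bracket: p<0.01

Exact binomial: n=25, k=2, p₀=1/3=0.3333
P(X=j) = C(n,j)·p₀^j·(1−p₀)^(n−j); p = Σ P(X=j) over j with P(X=j) ≤ P(X=2)
p-value (two-sided) = 0.00515
→ bracket: p<0.01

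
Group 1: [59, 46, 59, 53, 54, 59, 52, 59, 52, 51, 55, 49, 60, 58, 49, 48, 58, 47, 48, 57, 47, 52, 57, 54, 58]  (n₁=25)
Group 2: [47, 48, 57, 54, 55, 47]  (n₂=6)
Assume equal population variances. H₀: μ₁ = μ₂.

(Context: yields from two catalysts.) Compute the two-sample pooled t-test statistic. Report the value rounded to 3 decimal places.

x̄₁=53.640, s₁=4.591, n₁=25
x̄₂=51.333, s₂=4.502, n₂=6
s_p² = [24·4.591² + 5·4.502²]/29 = 20.9343
SE = √(s_p²·(1/25+1/6)) = 2.0800
t = (53.640−51.333)/2.0800 = 1.1090
df = 29

test statistic = 1.109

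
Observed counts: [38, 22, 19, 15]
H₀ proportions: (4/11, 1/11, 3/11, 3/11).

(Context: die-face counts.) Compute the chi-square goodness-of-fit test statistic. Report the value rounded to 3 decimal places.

n = 94; E_i = n·p_i = [34.18, 8.55, 25.64, 25.64]
χ² = (38−34.18)²/34.18 + (22−8.55)²/8.55 + (19−25.64)²/25.64 + (15−25.64)²/25.64 = 27.7411
df = 3

test statistic = 27.741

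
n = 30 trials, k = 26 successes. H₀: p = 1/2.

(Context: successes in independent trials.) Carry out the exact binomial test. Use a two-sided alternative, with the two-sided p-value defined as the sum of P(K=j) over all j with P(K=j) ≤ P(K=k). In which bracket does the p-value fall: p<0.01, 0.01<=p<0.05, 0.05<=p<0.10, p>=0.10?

Exact binomial: n=30, k=26, p₀=1/2=0.5000
P(X=j) = C(n,j)·p₀^j·(1−p₀)^(n−j); p = Σ P(X=j) over j with P(X=j) ≤ P(X=26)
p-value (two-sided) = 0.00006
→ bracket: p<0.01

p-value bracket: p<0.01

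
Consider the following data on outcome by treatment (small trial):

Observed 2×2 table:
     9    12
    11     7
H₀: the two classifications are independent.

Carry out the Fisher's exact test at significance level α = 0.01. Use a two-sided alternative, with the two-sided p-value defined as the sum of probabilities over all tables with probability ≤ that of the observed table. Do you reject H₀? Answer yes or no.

Margins: r₁=21, r₂=18, c₁=20, c₂=19, n=39
p_obs = C(21,9)·C(18,11)/C(39,20); sum pmf over tables with pmf ≤ p_obs
p-value (two-sided) = 0.34064
At α=0.01: p ≥ α → fail to reject H₀

reject H₀: no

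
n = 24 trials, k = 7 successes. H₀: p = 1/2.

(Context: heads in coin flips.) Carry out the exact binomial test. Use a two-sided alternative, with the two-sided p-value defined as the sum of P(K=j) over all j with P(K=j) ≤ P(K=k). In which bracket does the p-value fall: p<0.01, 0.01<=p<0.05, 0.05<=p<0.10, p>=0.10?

Exact binomial: n=24, k=7, p₀=1/2=0.5000
P(X=j) = C(n,j)·p₀^j·(1−p₀)^(n−j); p = Σ P(X=j) over j with P(X=j) ≤ P(X=7)
p-value (two-sided) = 0.06391
→ bracket: 0.05<=p<0.10

p-value bracket: 0.05<=p<0.10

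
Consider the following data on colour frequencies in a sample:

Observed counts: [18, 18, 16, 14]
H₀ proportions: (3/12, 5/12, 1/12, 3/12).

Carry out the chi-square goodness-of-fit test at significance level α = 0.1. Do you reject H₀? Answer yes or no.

reject H₀: yes

n = 66; E_i = n·p_i = [16.50, 27.50, 5.50, 16.50]
χ² = (18−16.50)²/16.50 + (18−27.50)²/27.50 + (16−5.50)²/5.50 + (14−16.50)²/16.50 = 23.8424
df = 3
p-value (upper-tail) = 0.00003
At α=0.1: p < α → reject H₀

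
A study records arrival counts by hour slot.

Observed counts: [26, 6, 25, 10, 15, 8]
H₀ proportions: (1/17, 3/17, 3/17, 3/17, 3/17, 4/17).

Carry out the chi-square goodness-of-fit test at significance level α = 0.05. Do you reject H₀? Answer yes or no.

n = 90; E_i = n·p_i = [5.29, 15.88, 15.88, 15.88, 15.88, 21.18]
χ² = (26−5.29)²/5.29 + (6−15.88)²/15.88 + (25−15.88)²/15.88 + (10−15.88)²/15.88 + (15−15.88)²/15.88 + (8−21.18)²/21.18 = 102.7926
df = 5
p-value (upper-tail) = 0.00000
At α=0.05: p < α → reject H₀

reject H₀: yes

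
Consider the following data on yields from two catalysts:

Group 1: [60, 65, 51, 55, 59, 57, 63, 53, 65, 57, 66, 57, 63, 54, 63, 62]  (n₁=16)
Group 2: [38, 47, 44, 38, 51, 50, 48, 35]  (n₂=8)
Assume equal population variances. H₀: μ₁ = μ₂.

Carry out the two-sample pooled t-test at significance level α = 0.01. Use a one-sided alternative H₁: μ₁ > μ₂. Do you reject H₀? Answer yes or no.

reject H₀: yes

x̄₁=59.375, s₁=4.689, n₁=16
x̄₂=43.875, s₂=6.128, n₂=8
s_p² = [15·4.689² + 7·6.128²]/22 = 26.9375
SE = √(s_p²·(1/16+1/8)) = 2.2474
t = (59.375−43.875)/2.2474 = 6.8969
df = 22
p-value (one-sided, H₁ greater) = 0.00000
At α=0.01: p < α → reject H₀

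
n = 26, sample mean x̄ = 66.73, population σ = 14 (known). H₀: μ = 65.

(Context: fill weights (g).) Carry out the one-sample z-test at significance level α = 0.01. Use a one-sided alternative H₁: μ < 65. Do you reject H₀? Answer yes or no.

reject H₀: no

SE = σ/√n = 14/√26 = 2.7456
z = (x̄−μ₀)/SE = (66.73−65)/2.7456 = 0.6301
p-value (one-sided, H₁ less) = 0.73568
At α=0.01: p ≥ α → fail to reject H₀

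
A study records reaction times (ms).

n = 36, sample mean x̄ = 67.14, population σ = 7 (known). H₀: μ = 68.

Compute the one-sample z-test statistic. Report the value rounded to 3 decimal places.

test statistic = -0.737

SE = σ/√n = 7/√36 = 1.1667
z = (x̄−μ₀)/SE = (67.14−68)/1.1667 = -0.7371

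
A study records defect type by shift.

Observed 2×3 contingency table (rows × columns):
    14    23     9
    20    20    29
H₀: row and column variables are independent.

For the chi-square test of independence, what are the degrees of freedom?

df = (r−1)(c−1) = (2−1)·(3−1) = 2

degrees of freedom = 2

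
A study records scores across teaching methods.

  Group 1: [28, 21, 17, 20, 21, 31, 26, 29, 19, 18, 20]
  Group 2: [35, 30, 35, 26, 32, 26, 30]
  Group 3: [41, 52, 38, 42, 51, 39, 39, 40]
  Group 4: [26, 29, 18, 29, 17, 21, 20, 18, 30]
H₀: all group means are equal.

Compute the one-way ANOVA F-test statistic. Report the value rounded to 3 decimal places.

Group means [22.73, 30.57, 42.75, 23.11], grand mean 28.971
SSB = Σnᵢ(x̄ᵢ−x̄)² = 2274.686; SSW = ΣΣ(x−x̄ᵢ)² = 764.285
MSB = 2274.686/3 = 758.2288; MSW = 764.285/31 = 24.6544
F = MSB/MSW = 30.7544
df = (3, 31)

test statistic = 30.754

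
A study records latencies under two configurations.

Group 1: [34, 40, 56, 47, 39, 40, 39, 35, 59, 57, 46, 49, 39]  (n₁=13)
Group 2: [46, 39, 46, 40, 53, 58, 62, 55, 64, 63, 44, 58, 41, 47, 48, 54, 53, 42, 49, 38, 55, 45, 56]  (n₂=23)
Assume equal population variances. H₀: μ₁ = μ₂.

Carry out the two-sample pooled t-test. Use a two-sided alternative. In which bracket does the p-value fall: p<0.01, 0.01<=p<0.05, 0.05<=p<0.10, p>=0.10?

x̄₁=44.615, s₁=8.461, n₁=13
x̄₂=50.261, s₂=7.898, n₂=23
s_p² = [12·8.461² + 22·7.898²]/34 = 65.6327
SE = √(s_p²·(1/13+1/23)) = 2.8111
t = (44.615−50.261)/2.8111 = -2.0083
df = 34
p-value (two-sided) = 0.05261
→ bracket: 0.05<=p<0.10

p-value bracket: 0.05<=p<0.10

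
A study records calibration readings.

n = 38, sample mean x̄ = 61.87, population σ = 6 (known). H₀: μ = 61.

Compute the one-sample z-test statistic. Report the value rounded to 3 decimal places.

SE = σ/√n = 6/√38 = 0.9733
z = (x̄−μ₀)/SE = (61.87−61)/0.9733 = 0.8938

test statistic = 0.894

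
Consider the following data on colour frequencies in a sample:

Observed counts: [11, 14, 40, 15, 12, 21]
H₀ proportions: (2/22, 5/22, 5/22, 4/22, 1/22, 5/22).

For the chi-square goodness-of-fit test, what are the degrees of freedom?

degrees of freedom = 5

df = k − 1 = 6 − 1 = 5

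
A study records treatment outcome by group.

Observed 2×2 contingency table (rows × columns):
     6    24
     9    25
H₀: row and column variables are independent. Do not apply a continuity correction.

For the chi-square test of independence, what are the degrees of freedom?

degrees of freedom = 1

df = (r−1)(c−1) = (2−1)·(2−1) = 1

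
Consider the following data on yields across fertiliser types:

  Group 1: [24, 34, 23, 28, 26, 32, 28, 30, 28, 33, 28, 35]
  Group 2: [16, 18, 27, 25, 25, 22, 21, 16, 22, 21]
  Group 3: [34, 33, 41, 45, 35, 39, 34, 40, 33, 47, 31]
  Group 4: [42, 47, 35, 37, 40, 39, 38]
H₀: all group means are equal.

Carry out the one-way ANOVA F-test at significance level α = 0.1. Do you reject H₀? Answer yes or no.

reject H₀: yes

Group means [29.08, 21.30, 37.45, 39.71], grand mean 31.300
SSB = Σnᵢ(x̄ᵢ−x̄)² = 1971.227; SSW = ΣΣ(x−x̄ᵢ)² = 661.173
MSB = 1971.227/3 = 657.0758; MSW = 661.173/36 = 18.3659
F = MSB/MSW = 35.7769
df = (3, 36)
p-value (upper-tail) = 0.00000
At α=0.1: p < α → reject H₀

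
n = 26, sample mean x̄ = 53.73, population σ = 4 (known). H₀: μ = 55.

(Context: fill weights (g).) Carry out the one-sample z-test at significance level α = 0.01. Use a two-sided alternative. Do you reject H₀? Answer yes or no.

SE = σ/√n = 4/√26 = 0.7845
z = (x̄−μ₀)/SE = (53.73−55)/0.7845 = -1.6189
p-value (two-sided) = 0.10546
At α=0.01: p ≥ α → fail to reject H₀

reject H₀: no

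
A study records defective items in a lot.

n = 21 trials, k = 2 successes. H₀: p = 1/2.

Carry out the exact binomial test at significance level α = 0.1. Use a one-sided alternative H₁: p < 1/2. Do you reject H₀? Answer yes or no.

Exact binomial: n=21, k=2, p₀=1/2=0.5000
P(X≤2) from Σ C(n,i)·p₀^i·(1−p₀)^(n−i)
p-value (one-sided, H₁ less) = 0.00011
At α=0.1: p < α → reject H₀

reject H₀: yes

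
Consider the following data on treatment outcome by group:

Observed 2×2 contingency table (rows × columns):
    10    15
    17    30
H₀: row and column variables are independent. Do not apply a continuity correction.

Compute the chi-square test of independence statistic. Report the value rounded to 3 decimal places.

test statistic = 0.102

Row totals [25, 47], col totals [27, 45], n=72
χ² = (10−9.38)²/9.38 + (15−15.62)²/15.62 + (17−17.62)²/17.62 + (30−29.38)²/29.38 = 0.1021
df = 1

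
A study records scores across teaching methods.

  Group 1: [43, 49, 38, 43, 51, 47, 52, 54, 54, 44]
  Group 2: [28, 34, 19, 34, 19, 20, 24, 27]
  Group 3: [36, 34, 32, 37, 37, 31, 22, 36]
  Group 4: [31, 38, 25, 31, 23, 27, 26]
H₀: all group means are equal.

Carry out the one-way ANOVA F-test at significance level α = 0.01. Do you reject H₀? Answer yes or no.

Group means [47.50, 25.62, 33.12, 28.71], grand mean 34.727
SSB = Σnᵢ(x̄ᵢ−x̄)² = 2567.867; SSW = ΣΣ(x−x̄ᵢ)² = 862.679
MSB = 2567.867/3 = 855.9556; MSW = 862.679/29 = 29.7475
F = MSB/MSW = 28.7740
df = (3, 29)
p-value (upper-tail) = 0.00000
At α=0.01: p < α → reject H₀

reject H₀: yes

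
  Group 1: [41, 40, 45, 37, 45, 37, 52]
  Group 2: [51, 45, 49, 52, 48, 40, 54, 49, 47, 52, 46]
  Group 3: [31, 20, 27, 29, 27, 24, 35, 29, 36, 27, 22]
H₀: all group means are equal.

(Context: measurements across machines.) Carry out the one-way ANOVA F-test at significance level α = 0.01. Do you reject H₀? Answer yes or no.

Group means [42.43, 48.45, 27.91], grand mean 39.207
SSB = Σnᵢ(x̄ᵢ−x̄)² = 2417.408; SSW = ΣΣ(x−x̄ᵢ)² = 569.351
MSB = 2417.408/2 = 1208.7040; MSW = 569.351/26 = 21.8981
F = MSB/MSW = 55.1967
df = (2, 26)
p-value (upper-tail) = 0.00000
At α=0.01: p < α → reject H₀

reject H₀: yes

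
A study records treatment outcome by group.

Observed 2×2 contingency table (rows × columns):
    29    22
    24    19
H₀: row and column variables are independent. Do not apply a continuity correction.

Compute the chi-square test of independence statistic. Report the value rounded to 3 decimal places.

test statistic = 0.010

Row totals [51, 43], col totals [53, 41], n=94
χ² = (29−28.76)²/28.76 + (22−22.24)²/22.24 + (24−24.24)²/24.24 + (19−18.76)²/18.76 = 0.0104
df = 1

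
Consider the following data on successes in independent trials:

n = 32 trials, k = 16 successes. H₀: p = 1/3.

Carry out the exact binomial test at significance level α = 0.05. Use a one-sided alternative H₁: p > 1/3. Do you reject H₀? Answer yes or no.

Exact binomial: n=32, k=16, p₀=1/3=0.3333
P(X≥16) from Σ C(n,i)·p₀^i·(1−p₀)^(n−i)
p-value (one-sided, H₁ greater) = 0.03765
At α=0.05: p < α → reject H₀

reject H₀: yes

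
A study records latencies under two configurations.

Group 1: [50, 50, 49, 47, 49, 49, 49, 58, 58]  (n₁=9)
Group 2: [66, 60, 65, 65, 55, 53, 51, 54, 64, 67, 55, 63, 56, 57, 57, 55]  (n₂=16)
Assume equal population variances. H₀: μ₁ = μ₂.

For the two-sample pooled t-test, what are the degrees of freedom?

degrees of freedom = 23

df = n₁ + n₂ − 2 = 9 + 16 − 2 = 23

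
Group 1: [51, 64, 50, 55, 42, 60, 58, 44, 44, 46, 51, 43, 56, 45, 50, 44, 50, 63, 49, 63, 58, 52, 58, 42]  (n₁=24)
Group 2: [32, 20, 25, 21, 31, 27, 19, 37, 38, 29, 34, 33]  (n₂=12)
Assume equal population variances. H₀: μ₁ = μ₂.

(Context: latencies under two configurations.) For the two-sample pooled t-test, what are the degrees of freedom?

df = n₁ + n₂ − 2 = 24 + 12 − 2 = 34

degrees of freedom = 34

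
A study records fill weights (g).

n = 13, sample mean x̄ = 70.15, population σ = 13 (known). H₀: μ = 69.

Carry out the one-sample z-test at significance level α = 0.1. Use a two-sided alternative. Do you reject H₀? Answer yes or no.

SE = σ/√n = 13/√13 = 3.6056
z = (x̄−μ₀)/SE = (70.15−69)/3.6056 = 0.3190
p-value (two-sided) = 0.74976
At α=0.1: p ≥ α → fail to reject H₀

reject H₀: no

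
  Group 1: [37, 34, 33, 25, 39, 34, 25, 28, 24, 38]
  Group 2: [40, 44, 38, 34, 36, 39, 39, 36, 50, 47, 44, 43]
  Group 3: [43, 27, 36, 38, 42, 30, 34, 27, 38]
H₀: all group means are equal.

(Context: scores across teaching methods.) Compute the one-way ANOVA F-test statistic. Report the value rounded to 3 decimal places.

Group means [31.70, 40.83, 35.00], grand mean 36.194
SSB = Σnᵢ(x̄ᵢ−x̄)² = 473.072; SSW = ΣΣ(x−x̄ᵢ)² = 837.767
MSB = 473.072/2 = 236.5360; MSW = 837.767/28 = 29.9202
F = MSB/MSW = 7.9056
df = (2, 28)

test statistic = 7.906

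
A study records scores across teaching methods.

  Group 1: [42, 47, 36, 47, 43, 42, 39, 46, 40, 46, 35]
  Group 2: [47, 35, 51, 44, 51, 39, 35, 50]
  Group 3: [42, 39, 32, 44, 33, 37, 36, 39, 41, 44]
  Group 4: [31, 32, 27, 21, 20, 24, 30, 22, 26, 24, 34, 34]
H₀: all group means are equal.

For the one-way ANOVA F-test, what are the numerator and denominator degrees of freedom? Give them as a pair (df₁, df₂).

k = 4 groups, N = 41 total
df = (k−1, N−k) = (4−1, 41−4) = (3, 37)

degrees of freedom = [3, 37]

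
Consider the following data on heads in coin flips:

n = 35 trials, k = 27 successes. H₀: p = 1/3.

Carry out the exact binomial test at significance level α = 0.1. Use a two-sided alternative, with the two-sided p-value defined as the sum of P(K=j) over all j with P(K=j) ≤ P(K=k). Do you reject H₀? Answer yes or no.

Exact binomial: n=35, k=27, p₀=1/3=0.3333
P(X=j) = C(n,j)·p₀^j·(1−p₀)^(n−j); p = Σ P(X=j) over j with P(X=j) ≤ P(X=27)
p-value (two-sided) = 0.00000
At α=0.1: p < α → reject H₀

reject H₀: yes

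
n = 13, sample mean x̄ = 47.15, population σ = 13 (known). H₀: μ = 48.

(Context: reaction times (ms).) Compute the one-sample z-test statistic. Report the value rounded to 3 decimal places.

SE = σ/√n = 13/√13 = 3.6056
z = (x̄−μ₀)/SE = (47.15−48)/3.6056 = -0.2357

test statistic = -0.236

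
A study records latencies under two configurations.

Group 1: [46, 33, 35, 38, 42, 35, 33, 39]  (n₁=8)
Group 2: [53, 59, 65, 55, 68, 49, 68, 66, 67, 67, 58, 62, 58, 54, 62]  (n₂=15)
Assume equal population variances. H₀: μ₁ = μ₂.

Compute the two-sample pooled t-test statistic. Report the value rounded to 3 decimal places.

x̄₁=37.625, s₁=4.596, n₁=8
x̄₂=60.733, s₂=6.135, n₂=15
s_p² = [7·4.596² + 14·6.135²]/21 = 32.1337
SE = √(s_p²·(1/8+1/15)) = 2.4817
t = (37.625−60.733)/2.4817 = -9.3114
df = 21

test statistic = -9.311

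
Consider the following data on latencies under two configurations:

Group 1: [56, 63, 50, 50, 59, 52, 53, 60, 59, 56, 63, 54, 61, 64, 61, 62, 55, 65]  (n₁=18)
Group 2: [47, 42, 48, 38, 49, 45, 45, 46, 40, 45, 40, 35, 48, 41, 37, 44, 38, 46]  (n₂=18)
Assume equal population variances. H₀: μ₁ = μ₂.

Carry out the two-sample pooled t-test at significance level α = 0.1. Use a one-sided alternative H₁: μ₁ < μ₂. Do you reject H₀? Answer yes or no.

reject H₀: no

x̄₁=57.944, s₁=4.832, n₁=18
x̄₂=43.000, s₂=4.243, n₂=18
s_p² = [17·4.832² + 17·4.243²]/34 = 20.6748
SE = √(s_p²·(1/18+1/18)) = 1.5157
t = (57.944−43.000)/1.5157 = 9.8601
df = 34
p-value (one-sided, H₁ less) = 1.00000
At α=0.1: p ≥ α → fail to reject H₀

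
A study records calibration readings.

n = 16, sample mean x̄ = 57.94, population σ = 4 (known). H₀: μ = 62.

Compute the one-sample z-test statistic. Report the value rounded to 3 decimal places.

SE = σ/√n = 4/√16 = 1.0000
z = (x̄−μ₀)/SE = (57.94−62)/1.0000 = -4.0600

test statistic = -4.060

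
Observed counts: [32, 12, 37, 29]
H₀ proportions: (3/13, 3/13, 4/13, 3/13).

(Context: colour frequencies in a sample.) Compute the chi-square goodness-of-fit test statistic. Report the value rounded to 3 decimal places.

n = 110; E_i = n·p_i = [25.38, 25.38, 33.85, 25.38]
χ² = (32−25.38)²/25.38 + (12−25.38)²/25.38 + (37−33.85)²/33.85 + (29−25.38)²/25.38 = 9.5902
df = 3

test statistic = 9.590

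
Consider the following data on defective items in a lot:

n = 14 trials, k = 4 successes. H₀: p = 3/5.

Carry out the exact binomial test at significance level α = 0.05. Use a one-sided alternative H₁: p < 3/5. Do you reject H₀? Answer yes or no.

reject H₀: yes

Exact binomial: n=14, k=4, p₀=3/5=0.6000
P(X≤4) from Σ C(n,i)·p₀^i·(1−p₀)^(n−i)
p-value (one-sided, H₁ less) = 0.01751
At α=0.05: p < α → reject H₀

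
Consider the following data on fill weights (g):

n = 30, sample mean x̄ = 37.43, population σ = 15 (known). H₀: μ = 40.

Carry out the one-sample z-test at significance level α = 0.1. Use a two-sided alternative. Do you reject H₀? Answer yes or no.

SE = σ/√n = 15/√30 = 2.7386
z = (x̄−μ₀)/SE = (37.43−40)/2.7386 = -0.9384
p-value (two-sided) = 0.34802
At α=0.1: p ≥ α → fail to reject H₀

reject H₀: no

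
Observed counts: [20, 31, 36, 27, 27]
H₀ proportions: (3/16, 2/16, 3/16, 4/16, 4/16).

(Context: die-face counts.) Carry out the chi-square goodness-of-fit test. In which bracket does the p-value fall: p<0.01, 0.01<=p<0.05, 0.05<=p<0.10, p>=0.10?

p-value bracket: p<0.01

n = 141; E_i = n·p_i = [26.44, 17.62, 26.44, 35.25, 35.25]
χ² = (20−26.44)²/26.44 + (31−17.62)²/17.62 + (36−26.44)²/26.44 + (27−35.25)²/35.25 + (27−35.25)²/35.25 = 19.0378
df = 4
p-value (upper-tail) = 0.00077
→ bracket: p<0.01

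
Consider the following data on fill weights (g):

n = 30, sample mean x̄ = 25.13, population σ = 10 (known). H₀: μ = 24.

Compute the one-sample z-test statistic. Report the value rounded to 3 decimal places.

SE = σ/√n = 10/√30 = 1.8257
z = (x̄−μ₀)/SE = (25.13−24)/1.8257 = 0.6189

test statistic = 0.619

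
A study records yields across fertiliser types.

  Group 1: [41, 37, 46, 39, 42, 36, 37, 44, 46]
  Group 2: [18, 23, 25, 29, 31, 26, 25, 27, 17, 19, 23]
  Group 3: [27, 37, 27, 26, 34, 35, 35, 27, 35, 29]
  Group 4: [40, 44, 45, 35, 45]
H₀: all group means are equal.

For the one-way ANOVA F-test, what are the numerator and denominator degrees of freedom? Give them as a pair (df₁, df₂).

k = 4 groups, N = 35 total
df = (k−1, N−k) = (4−1, 35−4) = (3, 31)

degrees of freedom = [3, 31]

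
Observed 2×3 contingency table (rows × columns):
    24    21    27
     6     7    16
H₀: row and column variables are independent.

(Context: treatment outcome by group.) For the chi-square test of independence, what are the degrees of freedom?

degrees of freedom = 2

df = (r−1)(c−1) = (2−1)·(3−1) = 2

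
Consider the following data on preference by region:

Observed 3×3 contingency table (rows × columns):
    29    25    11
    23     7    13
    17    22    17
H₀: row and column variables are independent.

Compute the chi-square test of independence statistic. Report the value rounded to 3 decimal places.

Row totals [65, 43, 56], col totals [69, 54, 41], n=164
χ² = (29−27.35)²/27.35 + (25−21.40)²/21.40 + (11−16.25)²/16.25 + (23−18.09)²/18.09 + (7−14.16)²/14.16 + (13−10.75)²/10.75 + (17−23.56)²/23.56 + (22−18.44)²/18.44 + (17−14.00)²/14.00 = 10.9803
df = 4

test statistic = 10.980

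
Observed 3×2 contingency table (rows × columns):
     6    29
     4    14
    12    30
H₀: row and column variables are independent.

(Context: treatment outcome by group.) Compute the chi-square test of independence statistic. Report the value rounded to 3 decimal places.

test statistic = 1.412

Row totals [35, 18, 42], col totals [22, 73], n=95
χ² = (6−8.11)²/8.11 + (29−26.89)²/26.89 + (4−4.17)²/4.17 + (14−13.83)²/13.83 + (12−9.73)²/9.73 + (30−32.27)²/32.27 = 1.4122
df = 2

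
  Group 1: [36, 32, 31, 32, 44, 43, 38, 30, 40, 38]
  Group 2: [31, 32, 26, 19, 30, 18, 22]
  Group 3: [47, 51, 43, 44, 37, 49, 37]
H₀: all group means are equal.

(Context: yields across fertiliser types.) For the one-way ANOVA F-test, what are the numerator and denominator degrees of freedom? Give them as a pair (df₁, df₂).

k = 3 groups, N = 24 total
df = (k−1, N−k) = (3−1, 24−3) = (2, 21)

degrees of freedom = [2, 21]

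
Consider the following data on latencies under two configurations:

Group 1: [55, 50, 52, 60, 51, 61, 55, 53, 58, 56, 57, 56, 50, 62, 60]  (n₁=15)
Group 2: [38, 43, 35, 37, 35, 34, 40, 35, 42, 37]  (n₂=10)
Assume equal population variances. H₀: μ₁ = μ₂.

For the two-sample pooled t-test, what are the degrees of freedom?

df = n₁ + n₂ − 2 = 15 + 10 − 2 = 23

degrees of freedom = 23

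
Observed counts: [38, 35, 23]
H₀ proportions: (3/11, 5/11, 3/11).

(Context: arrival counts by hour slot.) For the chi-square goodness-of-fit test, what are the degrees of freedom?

df = k − 1 = 3 − 1 = 2

degrees of freedom = 2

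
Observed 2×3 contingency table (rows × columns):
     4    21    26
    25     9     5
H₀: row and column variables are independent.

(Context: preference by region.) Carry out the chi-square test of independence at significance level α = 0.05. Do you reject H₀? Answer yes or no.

Row totals [51, 39], col totals [29, 30, 31], n=90
χ² = (4−16.43)²/16.43 + (21−17.00)²/17.00 + (26−17.57)²/17.57 + (25−12.57)²/12.57 + (9−13.00)²/13.00 + (5−13.43)²/13.43 = 33.2233
df = 2
p-value (upper-tail) = 0.00000
At α=0.05: p < α → reject H₀

reject H₀: yes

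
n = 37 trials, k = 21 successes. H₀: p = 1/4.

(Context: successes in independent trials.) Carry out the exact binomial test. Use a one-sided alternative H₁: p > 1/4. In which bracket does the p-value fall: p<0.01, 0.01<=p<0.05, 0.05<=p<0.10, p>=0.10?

p-value bracket: p<0.01

Exact binomial: n=37, k=21, p₀=1/4=0.2500
P(X≥21) from Σ C(n,i)·p₀^i·(1−p₀)^(n−i)
p-value (one-sided, H₁ greater) = 0.00004
→ bracket: p<0.01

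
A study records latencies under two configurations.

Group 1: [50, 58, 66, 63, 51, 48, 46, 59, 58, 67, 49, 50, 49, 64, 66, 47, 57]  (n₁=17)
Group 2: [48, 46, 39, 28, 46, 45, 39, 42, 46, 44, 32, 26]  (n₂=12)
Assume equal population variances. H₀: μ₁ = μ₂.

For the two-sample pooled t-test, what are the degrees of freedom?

degrees of freedom = 27

df = n₁ + n₂ − 2 = 17 + 12 − 2 = 27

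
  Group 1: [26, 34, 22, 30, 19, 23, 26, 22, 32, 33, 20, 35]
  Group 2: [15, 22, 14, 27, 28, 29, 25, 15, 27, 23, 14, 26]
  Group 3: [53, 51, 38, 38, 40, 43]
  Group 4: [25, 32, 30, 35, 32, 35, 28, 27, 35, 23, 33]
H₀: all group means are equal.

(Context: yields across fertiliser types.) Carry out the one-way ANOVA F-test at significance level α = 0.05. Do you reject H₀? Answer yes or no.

reject H₀: yes

Group means [26.83, 22.08, 43.83, 30.45], grand mean 28.902
SSB = Σnᵢ(x̄ᵢ−x̄)² = 1973.466; SSW = ΣΣ(x−x̄ᵢ)² = 1146.144
MSB = 1973.466/3 = 657.8219; MSW = 1146.144/37 = 30.9769
F = MSB/MSW = 21.2359
df = (3, 37)
p-value (upper-tail) = 0.00000
At α=0.05: p < α → reject H₀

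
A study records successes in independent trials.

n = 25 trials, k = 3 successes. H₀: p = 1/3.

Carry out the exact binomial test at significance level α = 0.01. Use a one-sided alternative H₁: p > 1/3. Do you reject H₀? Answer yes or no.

Exact binomial: n=25, k=3, p₀=1/3=0.3333
P(X≥3) from Σ C(n,i)·p₀^i·(1−p₀)^(n−i)
p-value (one-sided, H₁ greater) = 0.99650
At α=0.01: p ≥ α → fail to reject H₀

reject H₀: no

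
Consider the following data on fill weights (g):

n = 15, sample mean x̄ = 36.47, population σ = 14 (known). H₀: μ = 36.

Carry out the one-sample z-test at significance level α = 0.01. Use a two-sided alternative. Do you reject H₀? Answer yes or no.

SE = σ/√n = 14/√15 = 3.6148
z = (x̄−μ₀)/SE = (36.47−36)/3.6148 = 0.1300
p-value (two-sided) = 0.89655
At α=0.01: p ≥ α → fail to reject H₀

reject H₀: no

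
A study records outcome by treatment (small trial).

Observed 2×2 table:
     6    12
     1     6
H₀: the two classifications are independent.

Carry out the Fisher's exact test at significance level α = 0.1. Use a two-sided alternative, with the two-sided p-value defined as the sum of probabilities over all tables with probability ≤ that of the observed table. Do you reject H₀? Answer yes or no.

reject H₀: no

Margins: r₁=18, r₂=7, c₁=7, c₂=18, n=25
p_obs = C(18,6)·C(7,1)/C(25,7); sum pmf over tables with pmf ≤ p_obs
p-value (two-sided) = 0.62570
At α=0.1: p ≥ α → fail to reject H₀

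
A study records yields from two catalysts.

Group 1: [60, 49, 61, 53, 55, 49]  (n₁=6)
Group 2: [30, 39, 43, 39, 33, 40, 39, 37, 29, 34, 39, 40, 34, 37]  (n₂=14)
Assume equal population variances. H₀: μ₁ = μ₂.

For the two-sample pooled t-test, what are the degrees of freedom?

degrees of freedom = 18

df = n₁ + n₂ − 2 = 6 + 14 − 2 = 18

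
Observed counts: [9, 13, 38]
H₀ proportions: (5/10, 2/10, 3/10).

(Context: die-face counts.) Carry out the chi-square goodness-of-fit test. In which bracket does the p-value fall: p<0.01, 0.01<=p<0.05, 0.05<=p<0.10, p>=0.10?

n = 60; E_i = n·p_i = [30.00, 12.00, 18.00]
χ² = (9−30.00)²/30.00 + (13−12.00)²/12.00 + (38−18.00)²/18.00 = 37.0056
df = 2
p-value (upper-tail) = 0.00000
→ bracket: p<0.01

p-value bracket: p<0.01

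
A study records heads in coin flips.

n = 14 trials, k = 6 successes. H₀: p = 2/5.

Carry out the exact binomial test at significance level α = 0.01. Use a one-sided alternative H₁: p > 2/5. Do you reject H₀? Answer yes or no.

reject H₀: no

Exact binomial: n=14, k=6, p₀=2/5=0.4000
P(X≥6) from Σ C(n,i)·p₀^i·(1−p₀)^(n−i)
p-value (one-sided, H₁ greater) = 0.51415
At α=0.01: p ≥ α → fail to reject H₀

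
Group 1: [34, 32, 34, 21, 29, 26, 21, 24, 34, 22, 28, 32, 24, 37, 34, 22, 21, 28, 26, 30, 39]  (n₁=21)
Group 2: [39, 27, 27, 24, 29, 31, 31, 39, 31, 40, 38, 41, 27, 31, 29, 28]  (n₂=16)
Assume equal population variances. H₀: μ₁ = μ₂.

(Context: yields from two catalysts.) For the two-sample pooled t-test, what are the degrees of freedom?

degrees of freedom = 35

df = n₁ + n₂ − 2 = 21 + 16 − 2 = 35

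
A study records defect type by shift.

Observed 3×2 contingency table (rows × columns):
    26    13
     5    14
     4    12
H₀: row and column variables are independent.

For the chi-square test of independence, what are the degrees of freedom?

df = (r−1)(c−1) = (3−1)·(2−1) = 2

degrees of freedom = 2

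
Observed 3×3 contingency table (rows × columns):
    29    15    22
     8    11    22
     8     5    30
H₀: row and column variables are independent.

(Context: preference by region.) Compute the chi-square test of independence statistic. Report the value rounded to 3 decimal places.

Row totals [66, 41, 43], col totals [45, 31, 74], n=150
χ² = (29−19.80)²/19.80 + (15−13.64)²/13.64 + (22−32.56)²/32.56 + (8−12.30)²/12.30 + (11−8.47)²/8.47 + (22−20.23)²/20.23 + (8−12.90)²/12.90 + (5−8.89)²/8.89 + (30−21.21)²/21.21 = 17.4480
df = 4

test statistic = 17.448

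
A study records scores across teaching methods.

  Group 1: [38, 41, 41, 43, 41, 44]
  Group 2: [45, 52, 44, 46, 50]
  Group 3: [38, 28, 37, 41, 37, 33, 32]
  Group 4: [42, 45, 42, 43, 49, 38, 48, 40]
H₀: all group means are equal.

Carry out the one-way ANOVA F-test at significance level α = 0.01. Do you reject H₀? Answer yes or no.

reject H₀: yes

Group means [41.33, 47.40, 35.14, 43.38], grand mean 41.462
SSB = Σnᵢ(x̄ᵢ−x̄)² = 485.196; SSW = ΣΣ(x−x̄ᵢ)² = 283.265
MSB = 485.196/3 = 161.7320; MSW = 283.265/22 = 12.8757
F = MSB/MSW = 12.5610
df = (3, 22)
p-value (upper-tail) = 0.00005
At α=0.01: p < α → reject H₀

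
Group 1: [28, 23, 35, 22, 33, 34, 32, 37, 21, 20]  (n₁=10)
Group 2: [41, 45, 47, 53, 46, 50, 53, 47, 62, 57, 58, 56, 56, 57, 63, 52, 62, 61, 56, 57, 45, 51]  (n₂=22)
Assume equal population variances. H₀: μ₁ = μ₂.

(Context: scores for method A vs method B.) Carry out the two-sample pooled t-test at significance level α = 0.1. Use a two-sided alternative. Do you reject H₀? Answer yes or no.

reject H₀: yes

x̄₁=28.500, s₁=6.485, n₁=10
x̄₂=53.409, s₂=6.284, n₂=22
s_p² = [9·6.485² + 21·6.284²]/30 = 40.2606
SE = √(s_p²·(1/10+1/22)) = 2.4199
t = (28.500−53.409)/2.4199 = -10.2933
df = 30
p-value (two-sided) = 0.00000
At α=0.1: p < α → reject H₀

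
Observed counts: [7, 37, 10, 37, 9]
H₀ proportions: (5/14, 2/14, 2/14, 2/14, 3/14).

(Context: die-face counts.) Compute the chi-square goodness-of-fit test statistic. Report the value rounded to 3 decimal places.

n = 100; E_i = n·p_i = [35.71, 14.29, 14.29, 14.29, 21.43]
χ² = (7−35.71)²/35.71 + (37−14.29)²/14.29 + (10−14.29)²/14.29 + (37−14.29)²/14.29 + (9−21.43)²/21.43 = 103.8120
df = 4

test statistic = 103.812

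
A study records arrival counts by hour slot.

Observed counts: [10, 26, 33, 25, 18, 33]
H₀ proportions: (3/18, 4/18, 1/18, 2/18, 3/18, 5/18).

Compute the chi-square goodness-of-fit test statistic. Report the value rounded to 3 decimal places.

test statistic = 94.541

n = 145; E_i = n·p_i = [24.17, 32.22, 8.06, 16.11, 24.17, 40.28]
χ² = (10−24.17)²/24.17 + (26−32.22)²/32.22 + (33−8.06)²/8.06 + (25−16.11)²/16.11 + (18−24.17)²/24.17 + (33−40.28)²/40.28 = 94.5407
df = 5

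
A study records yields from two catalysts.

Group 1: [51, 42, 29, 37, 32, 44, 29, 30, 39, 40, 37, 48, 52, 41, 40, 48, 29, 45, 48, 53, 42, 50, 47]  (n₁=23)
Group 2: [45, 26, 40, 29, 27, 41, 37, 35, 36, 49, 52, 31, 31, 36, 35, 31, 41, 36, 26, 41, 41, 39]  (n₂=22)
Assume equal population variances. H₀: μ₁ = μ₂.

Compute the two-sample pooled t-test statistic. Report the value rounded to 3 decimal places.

test statistic = 2.195

x̄₁=41.435, s₁=7.757, n₁=23
x̄₂=36.591, s₂=7.008, n₂=22
s_p² = [22·7.757² + 21·7.008²]/43 = 54.7668
SE = √(s_p²·(1/23+1/22)) = 2.2069
t = (41.435−36.591)/2.2069 = 2.1948
df = 43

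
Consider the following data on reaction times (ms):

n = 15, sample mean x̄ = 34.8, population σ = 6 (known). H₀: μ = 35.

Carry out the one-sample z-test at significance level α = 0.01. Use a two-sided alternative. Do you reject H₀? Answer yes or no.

SE = σ/√n = 6/√15 = 1.5492
z = (x̄−μ₀)/SE = (34.8−35)/1.5492 = -0.1291
p-value (two-sided) = 0.89728
At α=0.01: p ≥ α → fail to reject H₀

reject H₀: no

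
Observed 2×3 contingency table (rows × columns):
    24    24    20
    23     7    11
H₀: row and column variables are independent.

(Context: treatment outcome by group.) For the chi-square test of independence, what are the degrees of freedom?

degrees of freedom = 2

df = (r−1)(c−1) = (2−1)·(3−1) = 2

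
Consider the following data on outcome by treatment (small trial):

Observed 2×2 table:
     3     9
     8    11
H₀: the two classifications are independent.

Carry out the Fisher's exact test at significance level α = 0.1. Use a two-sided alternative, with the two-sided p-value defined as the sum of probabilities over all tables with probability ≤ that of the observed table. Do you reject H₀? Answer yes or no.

reject H₀: no

Margins: r₁=12, r₂=19, c₁=11, c₂=20, n=31
p_obs = C(12,3)·C(19,8)/C(31,11); sum pmf over tables with pmf ≤ p_obs
p-value (two-sided) = 0.45164
At α=0.1: p ≥ α → fail to reject H₀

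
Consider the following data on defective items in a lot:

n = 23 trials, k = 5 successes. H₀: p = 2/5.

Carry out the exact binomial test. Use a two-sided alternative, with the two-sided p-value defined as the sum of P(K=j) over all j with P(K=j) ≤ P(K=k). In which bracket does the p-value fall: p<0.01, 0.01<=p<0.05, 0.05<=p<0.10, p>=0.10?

Exact binomial: n=23, k=5, p₀=2/5=0.4000
P(X=j) = C(n,j)·p₀^j·(1−p₀)^(n−j); p = Σ P(X=j) over j with P(X=j) ≤ P(X=5)
p-value (two-sided) = 0.08889
→ bracket: 0.05<=p<0.10

p-value bracket: 0.05<=p<0.10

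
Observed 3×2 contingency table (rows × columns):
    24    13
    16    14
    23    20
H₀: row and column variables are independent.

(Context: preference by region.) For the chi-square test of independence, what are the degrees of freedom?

df = (r−1)(c−1) = (3−1)·(2−1) = 2

degrees of freedom = 2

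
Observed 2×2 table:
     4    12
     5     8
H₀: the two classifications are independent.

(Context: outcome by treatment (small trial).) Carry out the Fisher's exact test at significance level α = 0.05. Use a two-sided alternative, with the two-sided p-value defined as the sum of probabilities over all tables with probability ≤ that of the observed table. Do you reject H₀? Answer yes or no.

reject H₀: no

Margins: r₁=16, r₂=13, c₁=9, c₂=20, n=29
p_obs = C(16,4)·C(13,5)/C(29,9); sum pmf over tables with pmf ≤ p_obs
p-value (two-sided) = 0.68816
At α=0.05: p ≥ α → fail to reject H₀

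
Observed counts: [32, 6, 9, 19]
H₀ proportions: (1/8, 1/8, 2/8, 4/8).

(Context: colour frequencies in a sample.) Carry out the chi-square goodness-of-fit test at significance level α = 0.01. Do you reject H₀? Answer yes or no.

reject H₀: yes

n = 66; E_i = n·p_i = [8.25, 8.25, 16.50, 33.00]
χ² = (32−8.25)²/8.25 + (6−8.25)²/8.25 + (9−16.50)²/16.50 + (19−33.00)²/33.00 = 78.3333
df = 3
p-value (upper-tail) = 0.00000
At α=0.01: p < α → reject H₀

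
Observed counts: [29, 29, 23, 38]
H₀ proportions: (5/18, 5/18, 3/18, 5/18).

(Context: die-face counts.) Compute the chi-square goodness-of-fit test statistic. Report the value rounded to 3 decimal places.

test statistic = 2.240

n = 119; E_i = n·p_i = [33.06, 33.06, 19.83, 33.06]
χ² = (29−33.06)²/33.06 + (29−33.06)²/33.06 + (23−19.83)²/19.83 + (38−33.06)²/33.06 = 2.2403
df = 3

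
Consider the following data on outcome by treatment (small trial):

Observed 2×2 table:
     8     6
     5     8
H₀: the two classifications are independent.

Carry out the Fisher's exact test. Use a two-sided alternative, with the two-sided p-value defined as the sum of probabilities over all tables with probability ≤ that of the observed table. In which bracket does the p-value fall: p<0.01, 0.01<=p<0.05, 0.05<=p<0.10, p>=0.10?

p-value bracket: p>=0.10

Margins: r₁=14, r₂=13, c₁=13, c₂=14, n=27
p_obs = C(14,8)·C(13,5)/C(27,13); sum pmf over tables with pmf ≤ p_obs
p-value (two-sided) = 0.44948
→ bracket: p>=0.10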